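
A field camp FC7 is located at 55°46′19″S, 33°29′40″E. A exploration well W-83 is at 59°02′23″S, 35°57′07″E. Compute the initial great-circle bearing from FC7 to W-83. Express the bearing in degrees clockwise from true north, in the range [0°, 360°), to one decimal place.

FC7: φ = -55.77194°, λ = +33.49444°
W-83: φ = -59.03972°, λ = +35.95194°
Δλ = 2.4575°
y = sin Δλ · cos φ₂ = 0.022058
x = cos φ₁ sin φ₂ − sin φ₁ cos φ₂ cos Δλ = -0.057394
θ = atan2(y, x) = 158.9764° → 158.9764° (mod 360°)

159.0°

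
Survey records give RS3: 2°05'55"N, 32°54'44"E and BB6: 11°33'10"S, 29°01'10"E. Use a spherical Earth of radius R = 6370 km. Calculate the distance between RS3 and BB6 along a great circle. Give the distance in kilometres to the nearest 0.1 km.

1577.5 km

RS3: φ = +2.09861°, λ = +32.91222°
BB6: φ = -11.55278°, λ = +29.01944°
Δφ = -13.6514°,  Δλ = -3.8928°
a = sin²(Δφ/2) + cos φ₁ cos φ₂ sin²(Δλ/2) = 0.015255
c = 2·arcsin(√a) = 0.247651 rad = 14.1894°
d = R·c = 6370 × 0.247651 = 1577.5 km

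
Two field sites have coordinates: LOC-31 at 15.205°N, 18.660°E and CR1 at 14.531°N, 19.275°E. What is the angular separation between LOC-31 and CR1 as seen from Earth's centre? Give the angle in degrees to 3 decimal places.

0.899°

Δφ = -0.6740°,  Δλ = 0.6150°
a = sin²(Δφ/2) + cos φ₁ cos φ₂ sin²(Δλ/2) = 0.000062
c = 2·arcsin(√a) = 0.015685 rad = 0.8987°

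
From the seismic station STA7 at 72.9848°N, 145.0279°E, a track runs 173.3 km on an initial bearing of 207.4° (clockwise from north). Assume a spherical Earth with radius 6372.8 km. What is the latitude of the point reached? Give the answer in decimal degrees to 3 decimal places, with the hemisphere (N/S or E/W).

71.588°N

δ = d/R = 173.3/6372.8 = 0.027194 rad
φ₂ = arcsin(sin φ₁ cos δ + cos φ₁ sin δ cos θ)
   = arcsin(0.95623·0.99963 + 0.29263·0.02719·-0.88782) = 71.58796°
λ₂ = λ₁ + atan2(sin θ sin δ cos φ₁, cos δ − sin φ₁ sin φ₂) = 142.75741°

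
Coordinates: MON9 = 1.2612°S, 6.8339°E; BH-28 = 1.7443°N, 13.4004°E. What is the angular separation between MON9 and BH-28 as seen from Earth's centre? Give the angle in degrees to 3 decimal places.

Δφ = 3.0055°,  Δλ = 6.5665°
a = sin²(Δφ/2) + cos φ₁ cos φ₂ sin²(Δλ/2) = 0.003966
c = 2·arcsin(√a) = 0.126028 rad = 7.2209°

7.221°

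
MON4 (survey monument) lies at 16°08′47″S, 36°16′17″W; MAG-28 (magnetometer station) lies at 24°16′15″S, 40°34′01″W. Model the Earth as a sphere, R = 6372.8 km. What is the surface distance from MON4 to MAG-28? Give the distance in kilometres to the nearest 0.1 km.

1008.5 km

MON4: φ = -16.14639°, λ = -36.27139°
MAG-28: φ = -24.27083°, λ = -40.56694°
Δφ = -8.1244°,  Δλ = -4.2956°
a = sin²(Δφ/2) + cos φ₁ cos φ₂ sin²(Δλ/2) = 0.006248
c = 2·arcsin(√a) = 0.158256 rad = 9.0674°
d = R·c = 6372.8 × 0.158256 = 1008.5 km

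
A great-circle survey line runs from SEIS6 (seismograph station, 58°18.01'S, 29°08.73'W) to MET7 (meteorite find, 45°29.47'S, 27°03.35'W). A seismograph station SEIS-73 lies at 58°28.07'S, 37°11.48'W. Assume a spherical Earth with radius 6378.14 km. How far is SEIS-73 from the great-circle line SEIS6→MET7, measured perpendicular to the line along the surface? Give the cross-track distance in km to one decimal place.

458.8 km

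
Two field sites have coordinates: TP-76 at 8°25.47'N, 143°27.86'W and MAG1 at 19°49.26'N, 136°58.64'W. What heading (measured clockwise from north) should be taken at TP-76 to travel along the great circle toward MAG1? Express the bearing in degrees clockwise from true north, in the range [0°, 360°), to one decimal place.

TP-76: φ = +8.42450°, λ = -143.46433°
MAG1: φ = +19.82100°, λ = -136.97733°
Δλ = 6.4870°
y = sin Δλ · cos φ₂ = 0.106285
x = cos φ₁ sin φ₂ − sin φ₁ cos φ₂ cos Δλ = 0.198480
θ = atan2(y, x) = 28.1687° → 28.1687° (mod 360°)

28.2°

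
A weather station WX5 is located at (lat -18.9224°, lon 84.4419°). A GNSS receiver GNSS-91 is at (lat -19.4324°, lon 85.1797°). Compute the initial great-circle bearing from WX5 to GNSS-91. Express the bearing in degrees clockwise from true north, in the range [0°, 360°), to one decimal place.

Δλ = 0.7378°
y = sin Δλ · cos φ₂ = 0.012143
x = cos φ₁ sin φ₂ − sin φ₁ cos φ₂ cos Δλ = -0.008926
θ = atan2(y, x) = 126.3195° → 126.3195° (mod 360°)

126.3°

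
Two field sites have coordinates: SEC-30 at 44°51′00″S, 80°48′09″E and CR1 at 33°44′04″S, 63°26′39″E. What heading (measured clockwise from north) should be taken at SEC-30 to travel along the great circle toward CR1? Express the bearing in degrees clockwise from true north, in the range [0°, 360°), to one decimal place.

SEC-30: φ = -44.85000°, λ = +80.80250°
CR1: φ = -33.73444°, λ = +63.44417°
Δλ = -17.3583°
y = sin Δλ · cos φ₂ = -0.248111
x = cos φ₁ sin φ₂ − sin φ₁ cos φ₂ cos Δλ = 0.166078
θ = atan2(y, x) = -56.2029° → 303.7971° (mod 360°)

303.8°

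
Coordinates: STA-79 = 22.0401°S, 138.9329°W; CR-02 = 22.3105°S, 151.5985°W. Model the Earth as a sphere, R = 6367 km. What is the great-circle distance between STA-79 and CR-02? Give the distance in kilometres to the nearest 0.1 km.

Δφ = -0.2704°,  Δλ = -12.6656°
a = sin²(Δφ/2) + cos φ₁ cos φ₂ sin²(Δλ/2) = 0.010439
c = 2·arcsin(√a) = 0.204700 rad = 11.7285°
d = R·c = 6367 × 0.204700 = 1303.3 km

1303.3 km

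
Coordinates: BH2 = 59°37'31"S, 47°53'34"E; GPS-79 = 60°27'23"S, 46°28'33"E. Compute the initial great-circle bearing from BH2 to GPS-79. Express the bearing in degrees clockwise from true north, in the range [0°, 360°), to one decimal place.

BH2: φ = -59.62528°, λ = +47.89278°
GPS-79: φ = -60.45639°, λ = +46.47583°
Δλ = -1.4169°
y = sin Δλ · cos φ₂ = -0.012193
x = cos φ₁ sin φ₂ − sin φ₁ cos φ₂ cos Δλ = -0.014635
θ = atan2(y, x) = -140.2015° → 219.7985° (mod 360°)

219.8°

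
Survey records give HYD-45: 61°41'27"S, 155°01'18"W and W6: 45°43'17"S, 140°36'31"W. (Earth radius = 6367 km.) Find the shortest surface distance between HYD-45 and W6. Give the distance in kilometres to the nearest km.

2002 km

HYD-45: φ = -61.69083°, λ = -155.02167°
W6: φ = -45.72139°, λ = -140.60861°
Δφ = 15.9694°,  Δλ = 14.4131°
a = sin²(Δφ/2) + cos φ₁ cos φ₂ sin²(Δλ/2) = 0.024506
c = 2·arcsin(√a) = 0.314380 rad = 18.0127°
d = R·c = 6367 × 0.314380 = 2001.7 km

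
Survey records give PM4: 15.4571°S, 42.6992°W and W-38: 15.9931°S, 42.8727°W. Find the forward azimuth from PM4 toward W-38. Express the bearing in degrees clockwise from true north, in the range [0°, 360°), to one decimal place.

197.3°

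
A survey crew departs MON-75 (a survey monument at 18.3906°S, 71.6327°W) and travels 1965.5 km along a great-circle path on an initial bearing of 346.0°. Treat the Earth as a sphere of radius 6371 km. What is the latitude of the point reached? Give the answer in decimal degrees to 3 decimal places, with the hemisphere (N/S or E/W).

δ = d/R = 1965.5/6371 = 0.308507 rad
φ₂ = arcsin(sin φ₁ cos δ + cos φ₁ sin δ cos θ)
   = arcsin(-0.31549·0.95279 + 0.94893·0.30364·0.97030) = -1.20488°
λ₂ = λ₁ + atan2(sin θ sin δ cos φ₁, cos δ − sin φ₁ sin φ₂) = -75.84617°

1.205°S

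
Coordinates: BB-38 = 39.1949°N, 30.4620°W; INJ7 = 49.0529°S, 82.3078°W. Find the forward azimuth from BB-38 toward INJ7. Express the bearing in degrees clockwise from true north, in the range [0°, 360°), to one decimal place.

211.5°

Δλ = -51.8458°
y = sin Δλ · cos φ₂ = -0.515345
x = cos φ₁ sin φ₂ − sin φ₁ cos φ₂ cos Δλ = -0.841231
θ = atan2(y, x) = -148.5081° → 211.4919° (mod 360°)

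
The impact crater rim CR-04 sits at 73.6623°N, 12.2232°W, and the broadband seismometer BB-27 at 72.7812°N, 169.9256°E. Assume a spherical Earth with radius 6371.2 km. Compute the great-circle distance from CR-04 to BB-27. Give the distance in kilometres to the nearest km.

Δφ = -0.8811°,  Δλ = -177.8512°
a = sin²(Δφ/2) + cos φ₁ cos φ₂ sin²(Δλ/2) = 0.083300
c = 2·arcsin(√a) = 0.585565 rad = 33.5504°
d = R·c = 6371.2 × 0.585565 = 3730.8 km

3731 km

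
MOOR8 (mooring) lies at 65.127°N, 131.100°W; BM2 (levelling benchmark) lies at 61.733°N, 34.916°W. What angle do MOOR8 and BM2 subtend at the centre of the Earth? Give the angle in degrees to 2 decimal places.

Δφ = -3.3940°,  Δλ = 96.1840°
a = sin²(Δφ/2) + cos φ₁ cos φ₂ sin²(Δλ/2) = 0.111202
c = 2·arcsin(√a) = 0.679962 rad = 38.9590°

38.96°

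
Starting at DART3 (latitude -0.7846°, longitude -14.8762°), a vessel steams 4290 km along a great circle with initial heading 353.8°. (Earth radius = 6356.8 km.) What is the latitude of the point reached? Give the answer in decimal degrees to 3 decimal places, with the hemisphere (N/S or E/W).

37.618°N

δ = d/R = 4290/6356.8 = 0.674868 rad
φ₂ = arcsin(sin φ₁ cos δ + cos φ₁ sin δ cos θ)
   = arcsin(-0.01369·0.78079 + 0.99991·0.62479·0.99415) = 37.61769°
λ₂ = λ₁ + atan2(sin θ sin δ cos φ₁, cos δ − sin φ₁ sin φ₂) = -19.76302°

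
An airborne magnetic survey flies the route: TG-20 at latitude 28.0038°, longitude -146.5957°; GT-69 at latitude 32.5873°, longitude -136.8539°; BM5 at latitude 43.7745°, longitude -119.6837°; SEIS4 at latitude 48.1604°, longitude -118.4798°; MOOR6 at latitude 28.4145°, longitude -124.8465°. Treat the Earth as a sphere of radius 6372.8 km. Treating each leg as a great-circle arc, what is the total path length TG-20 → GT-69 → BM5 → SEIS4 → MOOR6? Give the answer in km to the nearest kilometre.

TG-20→GT-69: c = 0.167079 rad, d = 1064.76 km
GT-69→BM5: c = 0.304878 rad, d = 1942.93 km
BM5→SEIS4: c = 0.077926 rad, d = 496.61 km
SEIS4→MOOR6: c = 0.355186 rad, d = 2263.53 km
Total = 1064.76 + 1942.93 + 496.61 + 2263.53 = 5767.82 km

5768 km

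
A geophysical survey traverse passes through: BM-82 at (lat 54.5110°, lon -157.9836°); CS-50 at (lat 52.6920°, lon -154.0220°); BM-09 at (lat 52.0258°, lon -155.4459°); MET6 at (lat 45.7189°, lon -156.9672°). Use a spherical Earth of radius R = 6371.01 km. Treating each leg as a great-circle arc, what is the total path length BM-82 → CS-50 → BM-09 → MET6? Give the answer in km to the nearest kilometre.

BM-82→CS-50: c = 0.051865 rad, d = 330.43 km
CS-50→BM-09: c = 0.019119 rad, d = 121.81 km
BM-09→MET6: c = 0.111446 rad, d = 710.02 km
Total = 330.43 + 121.81 + 710.02 = 1162.26 km

1162 km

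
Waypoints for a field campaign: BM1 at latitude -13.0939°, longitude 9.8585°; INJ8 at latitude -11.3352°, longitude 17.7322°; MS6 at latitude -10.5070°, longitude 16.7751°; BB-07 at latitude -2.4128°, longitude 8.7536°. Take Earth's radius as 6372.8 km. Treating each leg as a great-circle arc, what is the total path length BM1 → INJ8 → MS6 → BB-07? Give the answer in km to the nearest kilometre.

2280 km

BM1→INJ8: c = 0.137763 rad, d = 877.94 km
INJ8→MS6: c = 0.021862 rad, d = 139.32 km
MS6→BB-07: c = 0.198181 rad, d = 1262.97 km
Total = 877.94 + 139.32 + 1262.97 = 2280.23 km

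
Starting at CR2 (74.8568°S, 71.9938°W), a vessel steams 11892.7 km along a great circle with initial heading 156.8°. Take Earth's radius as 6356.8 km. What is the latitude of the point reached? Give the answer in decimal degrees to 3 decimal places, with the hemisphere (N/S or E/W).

3.207°N

δ = d/R = 11892.7/6356.8 = 1.870863 rad
φ₂ = arcsin(sin φ₁ cos δ + cos φ₁ sin δ cos θ)
   = arcsin(-0.96528·-0.29558 + 0.26123·0.95532·-0.91914) = 3.20683°
λ₂ = λ₁ + atan2(sin θ sin δ cos φ₁, cos δ − sin φ₁ sin φ₂) = 85.86258°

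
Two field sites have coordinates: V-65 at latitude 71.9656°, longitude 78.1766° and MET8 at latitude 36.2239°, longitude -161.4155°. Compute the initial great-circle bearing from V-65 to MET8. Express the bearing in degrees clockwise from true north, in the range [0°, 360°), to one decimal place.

Δλ = 120.4079°
y = sin Δλ · cos φ₂ = 0.695745
x = cos φ₁ sin φ₂ − sin φ₁ cos φ₂ cos Δλ = 0.571209
θ = atan2(y, x) = 50.6139° → 50.6139° (mod 360°)

50.6°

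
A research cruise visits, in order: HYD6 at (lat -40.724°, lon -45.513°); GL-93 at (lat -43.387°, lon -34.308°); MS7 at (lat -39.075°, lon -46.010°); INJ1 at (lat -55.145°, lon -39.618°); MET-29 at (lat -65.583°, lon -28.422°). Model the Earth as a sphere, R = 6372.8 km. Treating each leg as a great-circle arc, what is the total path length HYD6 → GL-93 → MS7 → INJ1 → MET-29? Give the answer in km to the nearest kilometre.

5219 km

HYD6→GL-93: c = 0.152321 rad, d = 970.71 km
GL-93→MS7: c = 0.170834 rad, d = 1088.69 km
MS7→INJ1: c = 0.290272 rad, d = 1849.84 km
INJ1→MET-29: c = 0.205518 rad, d = 1309.72 km
Total = 970.71 + 1088.69 + 1849.84 + 1309.72 = 5218.96 km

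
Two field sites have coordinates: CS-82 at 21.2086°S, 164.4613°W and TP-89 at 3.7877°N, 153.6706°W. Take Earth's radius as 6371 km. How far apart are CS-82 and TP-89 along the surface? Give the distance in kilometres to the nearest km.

Δφ = 24.9963°,  Δλ = 10.7907°
a = sin²(Δφ/2) + cos φ₁ cos φ₂ sin²(Δλ/2) = 0.055057
c = 2·arcsin(√a) = 0.473700 rad = 27.1410°
d = R·c = 6371 × 0.473700 = 3017.9 km

3018 km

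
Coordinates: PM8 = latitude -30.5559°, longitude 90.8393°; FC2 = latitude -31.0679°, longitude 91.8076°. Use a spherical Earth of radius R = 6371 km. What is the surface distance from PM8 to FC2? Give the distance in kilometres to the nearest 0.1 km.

108.6 km

Δφ = -0.5120°,  Δλ = 0.9683°
a = sin²(Δφ/2) + cos φ₁ cos φ₂ sin²(Δλ/2) = 0.000073
c = 2·arcsin(√a) = 0.017045 rad = 0.9766°
d = R·c = 6371 × 0.017045 = 108.6 km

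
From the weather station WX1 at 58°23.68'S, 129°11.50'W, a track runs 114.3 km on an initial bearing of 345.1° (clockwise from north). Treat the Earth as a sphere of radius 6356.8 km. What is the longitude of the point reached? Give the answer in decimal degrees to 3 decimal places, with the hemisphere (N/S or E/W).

WX1: φ = -58.39467°, λ = -129.19167°
δ = d/R = 114.3/6356.8 = 0.017981 rad
φ₂ = arcsin(sin φ₁ cos δ + cos φ₁ sin δ cos θ)
   = arcsin(-0.85168·0.99984 + 0.52407·0.01798·0.96638) = -57.39812°
λ₂ = λ₁ + atan2(sin θ sin δ cos φ₁, cos δ − sin φ₁ sin φ₂) = -129.68330°

129.683°W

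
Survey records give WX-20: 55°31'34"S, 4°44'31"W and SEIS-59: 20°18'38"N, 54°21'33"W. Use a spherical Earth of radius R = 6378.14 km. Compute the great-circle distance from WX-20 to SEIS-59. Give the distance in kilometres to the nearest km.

WX-20: φ = -55.52611°, λ = -4.74194°
SEIS-59: φ = +20.31056°, λ = -54.35917°
Δφ = 75.8367°,  Δλ = -49.6172°
a = sin²(Δφ/2) + cos φ₁ cos φ₂ sin²(Δλ/2) = 0.471113
c = 2·arcsin(√a) = 1.512990 rad = 86.6879°
d = R·c = 6378.14 × 1.512990 = 9650.1 km

9650 km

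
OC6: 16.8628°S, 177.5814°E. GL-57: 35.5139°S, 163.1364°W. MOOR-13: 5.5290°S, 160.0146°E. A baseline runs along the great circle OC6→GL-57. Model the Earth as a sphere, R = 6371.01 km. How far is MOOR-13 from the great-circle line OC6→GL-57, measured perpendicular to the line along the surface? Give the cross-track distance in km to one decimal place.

δ₁₃ = central angle OC6→MOOR-13 = 0.359487 rad  (haversine)
θ₁₃ = bearing OC6→MOOR-13 = 301.356°,  θ₁₂ = bearing OC6→GL-57 = 141.094°
dₓₜ = R·arcsin(sin δ₁₃ · sin(θ₁₃ − θ₁₂)) = 6371.01·arcsin(0.35179·sin(160.262°)) = 758.713 km
|dₓₜ| = 758.713 km

758.7 km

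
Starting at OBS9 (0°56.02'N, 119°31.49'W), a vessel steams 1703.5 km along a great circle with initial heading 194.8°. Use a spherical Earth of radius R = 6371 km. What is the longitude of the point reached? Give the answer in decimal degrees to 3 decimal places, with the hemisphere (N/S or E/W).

123.511°W

OBS9: φ = +0.93367°, λ = -119.52483°
δ = d/R = 1703.5/6371 = 0.267383 rad
φ₂ = arcsin(sin φ₁ cos δ + cos φ₁ sin δ cos θ)
   = arcsin(0.01629·0.96447 + 0.99987·0.26421·-0.96682) = -13.86845°
λ₂ = λ₁ + atan2(sin θ sin δ cos φ₁, cos δ − sin φ₁ sin φ₂) = -123.51111°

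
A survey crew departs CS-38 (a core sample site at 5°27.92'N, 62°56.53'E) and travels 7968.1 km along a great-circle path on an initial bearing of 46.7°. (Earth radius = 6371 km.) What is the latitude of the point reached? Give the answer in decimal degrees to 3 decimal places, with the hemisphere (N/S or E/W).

42.687°N

CS-38: φ = +5.46533°, λ = +62.94217°
δ = d/R = 7968.1/6371 = 1.250683 rad
φ₂ = arcsin(sin φ₁ cos δ + cos φ₁ sin δ cos θ)
   = arcsin(0.09524·0.31467 + 0.99545·0.94920·0.68582) = 42.68677°
λ₂ = λ₁ + atan2(sin θ sin δ cos φ₁, cos δ − sin φ₁ sin φ₂) = 132.95600°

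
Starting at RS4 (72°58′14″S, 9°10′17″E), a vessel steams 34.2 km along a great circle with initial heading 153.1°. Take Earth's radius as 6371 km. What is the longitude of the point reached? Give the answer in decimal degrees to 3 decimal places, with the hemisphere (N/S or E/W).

9.654°E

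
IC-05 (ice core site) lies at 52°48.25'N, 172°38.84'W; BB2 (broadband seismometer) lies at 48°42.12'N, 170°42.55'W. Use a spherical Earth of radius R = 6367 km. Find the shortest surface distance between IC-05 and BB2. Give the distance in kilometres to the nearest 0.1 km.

475.7 km

IC-05: φ = +52.80417°, λ = -172.64733°
BB2: φ = +48.70200°, λ = -170.70917°
Δφ = -4.1022°,  Δλ = 1.9382°
a = sin²(Δφ/2) + cos φ₁ cos φ₂ sin²(Δλ/2) = 0.001395
c = 2·arcsin(√a) = 0.074719 rad = 4.2811°
d = R·c = 6367 × 0.074719 = 475.7 km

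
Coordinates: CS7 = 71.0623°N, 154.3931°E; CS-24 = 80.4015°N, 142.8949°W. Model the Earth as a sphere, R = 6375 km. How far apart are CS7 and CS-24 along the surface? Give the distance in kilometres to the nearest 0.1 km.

1866.6 km

Δφ = 9.3392°,  Δλ = 62.7120°
a = sin²(Δφ/2) + cos φ₁ cos φ₂ sin²(Δλ/2) = 0.021280
c = 2·arcsin(√a) = 0.292799 rad = 16.7761°
d = R·c = 6375 × 0.292799 = 1866.6 km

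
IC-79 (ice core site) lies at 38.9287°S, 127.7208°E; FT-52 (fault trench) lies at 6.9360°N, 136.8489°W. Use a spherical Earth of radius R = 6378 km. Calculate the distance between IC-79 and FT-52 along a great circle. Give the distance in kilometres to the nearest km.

10972 km

Δφ = 45.8647°,  Δλ = 95.4303°
a = sin²(Δφ/2) + cos φ₁ cos φ₂ sin²(Δλ/2) = 0.574480
c = 2·arcsin(√a) = 1.720313 rad = 98.5667°
d = R·c = 6378 × 1.720313 = 10972.2 km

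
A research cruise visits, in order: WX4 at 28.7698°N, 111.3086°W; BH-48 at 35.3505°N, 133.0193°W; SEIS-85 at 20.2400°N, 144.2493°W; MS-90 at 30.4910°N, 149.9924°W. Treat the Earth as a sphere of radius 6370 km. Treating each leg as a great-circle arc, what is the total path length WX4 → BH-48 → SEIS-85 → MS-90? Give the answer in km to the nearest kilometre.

5451 km

WX4→BH-48: c = 0.340177 rad, d = 2166.93 km
BH-48→SEIS-85: c = 0.315077 rad, d = 2007.04 km
SEIS-85→MS-90: c = 0.200438 rad, d = 1276.79 km
Total = 2166.93 + 2007.04 + 1276.79 = 5450.76 km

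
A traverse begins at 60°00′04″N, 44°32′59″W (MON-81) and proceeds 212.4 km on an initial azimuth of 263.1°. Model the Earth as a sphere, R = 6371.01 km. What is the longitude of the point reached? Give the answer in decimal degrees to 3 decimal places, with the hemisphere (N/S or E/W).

48.312°W

MON-81: φ = +60.00111°, λ = -44.54972°
δ = d/R = 212.4/6371.01 = 0.033339 rad
φ₂ = arcsin(sin φ₁ cos δ + cos φ₁ sin δ cos θ)
   = arcsin(0.86604·0.99944 + 0.49998·0.03333·-0.12014) = 59.71774°
λ₂ = λ₁ + atan2(sin θ sin δ cos φ₁, cos δ − sin φ₁ sin φ₂) = -48.31233°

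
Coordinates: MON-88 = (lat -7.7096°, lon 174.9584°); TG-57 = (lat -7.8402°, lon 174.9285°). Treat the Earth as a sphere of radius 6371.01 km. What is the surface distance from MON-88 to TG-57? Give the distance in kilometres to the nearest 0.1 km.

14.9 km

Δφ = -0.1306°,  Δλ = -0.0299°
a = sin²(Δφ/2) + cos φ₁ cos φ₂ sin²(Δλ/2) = 0.000001
c = 2·arcsin(√a) = 0.002337 rad = 0.1339°
d = R·c = 6371.01 × 0.002337 = 14.9 km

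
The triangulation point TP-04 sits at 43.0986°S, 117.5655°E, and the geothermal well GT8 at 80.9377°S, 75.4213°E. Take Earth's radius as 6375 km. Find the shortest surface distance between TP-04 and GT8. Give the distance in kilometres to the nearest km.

4510 km

Δφ = -37.8391°,  Δλ = -42.1442°
a = sin²(Δφ/2) + cos φ₁ cos φ₂ sin²(Δλ/2) = 0.119999
c = 2·arcsin(√a) = 0.707480 rad = 40.5356°
d = R·c = 6375 × 0.707480 = 4510.2 km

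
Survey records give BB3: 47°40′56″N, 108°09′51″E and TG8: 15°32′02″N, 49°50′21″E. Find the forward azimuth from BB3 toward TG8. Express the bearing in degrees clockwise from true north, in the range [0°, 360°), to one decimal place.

256.7°

BB3: φ = +47.68222°, λ = +108.16417°
TG8: φ = +15.53389°, λ = +49.83917°
Δλ = -58.3250°
y = sin Δλ · cos φ₂ = -0.819954
x = cos φ₁ sin φ₂ − sin φ₁ cos φ₂ cos Δλ = -0.193788
θ = atan2(y, x) = -103.2973° → 256.7027° (mod 360°)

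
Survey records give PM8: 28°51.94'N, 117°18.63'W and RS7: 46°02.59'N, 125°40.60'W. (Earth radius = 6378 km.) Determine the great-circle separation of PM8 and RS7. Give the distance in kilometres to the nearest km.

PM8: φ = +28.86567°, λ = -117.31050°
RS7: φ = +46.04317°, λ = -125.67667°
Δφ = 17.1775°,  Δλ = -8.3662°
a = sin²(Δφ/2) + cos φ₁ cos φ₂ sin²(Δλ/2) = 0.025537
c = 2·arcsin(√a) = 0.320983 rad = 18.3910°
d = R·c = 6378 × 0.320983 = 2047.2 km

2047 km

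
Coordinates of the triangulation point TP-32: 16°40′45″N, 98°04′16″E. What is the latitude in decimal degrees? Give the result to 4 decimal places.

16.6792°N

16° + 40′/60 + 45″/3600 = 16 + 0.66667 + 0.01250 = 16.6792°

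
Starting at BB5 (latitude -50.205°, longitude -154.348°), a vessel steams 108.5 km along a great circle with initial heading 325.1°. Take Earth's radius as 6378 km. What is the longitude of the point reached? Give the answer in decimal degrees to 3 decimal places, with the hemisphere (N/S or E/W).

δ = d/R = 108.5/6378 = 0.017012 rad
φ₂ = arcsin(sin φ₁ cos δ + cos φ₁ sin δ cos θ)
   = arcsin(-0.76834·0.99986 + 0.64004·0.01701·0.82015) = -49.40241°
λ₂ = λ₁ + atan2(sin θ sin δ cos φ₁, cos δ − sin φ₁ sin φ₂) = -155.20496°

155.205°W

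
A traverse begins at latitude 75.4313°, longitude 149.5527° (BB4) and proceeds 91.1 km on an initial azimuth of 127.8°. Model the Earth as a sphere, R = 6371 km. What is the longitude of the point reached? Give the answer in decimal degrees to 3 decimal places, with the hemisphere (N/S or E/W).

δ = d/R = 91.1/6371 = 0.014299 rad
φ₂ = arcsin(sin φ₁ cos δ + cos φ₁ sin δ cos θ)
   = arcsin(0.96785·0.99990 + 0.25154·0.01430·-0.61291) = 74.91556°
λ₂ = λ₁ + atan2(sin θ sin δ cos φ₁, cos δ − sin φ₁ sin φ₂) = 152.04092°

152.041°E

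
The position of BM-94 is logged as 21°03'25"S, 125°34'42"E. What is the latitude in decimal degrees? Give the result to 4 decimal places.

21° + 3′/60 + 25″/3600 = 21 + 0.05000 + 0.00694 = 21.0569°

21.0569°S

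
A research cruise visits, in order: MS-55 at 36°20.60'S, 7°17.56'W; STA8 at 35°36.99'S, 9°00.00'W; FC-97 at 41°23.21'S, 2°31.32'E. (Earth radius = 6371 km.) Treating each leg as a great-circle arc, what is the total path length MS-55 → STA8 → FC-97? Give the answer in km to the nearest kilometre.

MS-55: φ = -36.34333°, λ = -7.29267°
STA8: φ = -35.61650°, λ = -9.00000°
FC-97: φ = -41.38683°, λ = +2.52200°
MS-55→STA8: c = 0.027246 rad, d = 173.59 km
STA8→FC-97: c = 0.186593 rad, d = 1188.78 km
Total = 173.59 + 1188.78 = 1362.37 km

1362 km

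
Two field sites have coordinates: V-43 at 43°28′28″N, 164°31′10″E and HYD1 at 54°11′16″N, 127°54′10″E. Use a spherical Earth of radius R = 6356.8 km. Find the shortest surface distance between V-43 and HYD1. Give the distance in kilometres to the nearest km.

2885 km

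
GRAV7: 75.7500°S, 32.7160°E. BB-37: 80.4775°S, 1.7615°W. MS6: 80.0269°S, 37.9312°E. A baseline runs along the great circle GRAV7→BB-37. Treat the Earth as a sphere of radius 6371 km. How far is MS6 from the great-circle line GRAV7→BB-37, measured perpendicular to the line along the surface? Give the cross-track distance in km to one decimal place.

δ₁₃ = central angle GRAV7→MS6 = 0.076976 rad  (haversine)
θ₁₃ = bearing GRAV7→MS6 = 168.188°,  θ₁₂ = bearing GRAV7→BB-37 = 220.261°
dₓₜ = R·arcsin(sin δ₁₃ · sin(θ₁₃ − θ₁₂)) = 6371·arcsin(0.07690·sin(-52.073°)) = -386.692 km
|dₓₜ| = 386.692 km

386.7 km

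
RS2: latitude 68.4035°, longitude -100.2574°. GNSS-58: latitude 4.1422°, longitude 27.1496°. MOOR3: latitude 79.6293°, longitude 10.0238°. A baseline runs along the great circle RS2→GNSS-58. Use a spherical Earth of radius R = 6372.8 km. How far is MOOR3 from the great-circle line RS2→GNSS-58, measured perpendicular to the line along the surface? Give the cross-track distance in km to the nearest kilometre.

δ₁₃ = central angle RS2→MOOR3 = 0.469836 rad  (haversine)
θ₁₃ = bearing RS2→MOOR3 = 21.899°,  θ₁₂ = bearing RS2→GNSS-58 = 53.328°
dₓₜ = R·arcsin(sin δ₁₃ · sin(θ₁₃ − θ₁₂)) = 6372.8·arcsin(0.45274·sin(-31.429°)) = -1518.825 km
|dₓₜ| = 1518.825 km

1519 km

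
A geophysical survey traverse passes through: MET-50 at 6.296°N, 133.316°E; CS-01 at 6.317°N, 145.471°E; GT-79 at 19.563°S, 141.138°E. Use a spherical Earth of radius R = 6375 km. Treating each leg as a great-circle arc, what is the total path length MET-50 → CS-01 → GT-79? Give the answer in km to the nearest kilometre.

MET-50→CS-01: c = 0.210857 rad, d = 1344.21 km
CS-01→GT-79: c = 0.457786 rad, d = 2918.38 km
Total = 1344.21 + 2918.38 = 4262.59 km

4263 km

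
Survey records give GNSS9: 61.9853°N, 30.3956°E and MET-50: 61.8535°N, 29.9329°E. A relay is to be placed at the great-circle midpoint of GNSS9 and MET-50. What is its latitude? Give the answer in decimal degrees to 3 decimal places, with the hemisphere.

Bx = cos φ₂ cos Δλ = 0.471712,  By = cos φ₂ sin Δλ = -0.003809
φₘ = atan2(sin φ₁ + sin φ₂, √((cos φ₁ + Bx)² + By²)) = 61.91959°
λₘ = λ₁ + atan2(By, cos φ₁ + Bx) = 30.16375°

61.920°N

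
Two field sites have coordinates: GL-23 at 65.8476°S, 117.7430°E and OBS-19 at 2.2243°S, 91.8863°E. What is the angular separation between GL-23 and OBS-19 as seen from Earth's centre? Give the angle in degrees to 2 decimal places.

66.21°

Δφ = 63.6233°,  Δλ = -25.8567°
a = sin²(Δφ/2) + cos φ₁ cos φ₂ sin²(Δλ/2) = 0.298330
c = 2·arcsin(√a) = 1.155633 rad = 66.2129°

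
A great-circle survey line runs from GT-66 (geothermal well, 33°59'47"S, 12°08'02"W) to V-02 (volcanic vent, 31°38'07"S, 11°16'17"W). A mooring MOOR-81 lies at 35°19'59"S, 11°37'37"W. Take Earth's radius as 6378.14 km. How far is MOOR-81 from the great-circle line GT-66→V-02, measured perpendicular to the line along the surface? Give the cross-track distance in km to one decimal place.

88.2 km

GT-66: φ = -33.99639°, λ = -12.13389°
V-02: φ = -31.63528°, λ = -11.27139°
MOOR-81: φ = -35.33306°, λ = -11.62694°
δ₁₃ = central angle GT-66→MOOR-81 = 0.024438 rad  (haversine)
θ₁₃ = bearing GT-66→MOOR-81 = 162.819°,  θ₁₂ = bearing GT-66→V-02 = 17.302°
dₓₜ = R·arcsin(sin δ₁₃ · sin(θ₁₃ − θ₁₂)) = 6378.14·arcsin(0.02444·sin(145.517°)) = 88.240 km
|dₓₜ| = 88.240 km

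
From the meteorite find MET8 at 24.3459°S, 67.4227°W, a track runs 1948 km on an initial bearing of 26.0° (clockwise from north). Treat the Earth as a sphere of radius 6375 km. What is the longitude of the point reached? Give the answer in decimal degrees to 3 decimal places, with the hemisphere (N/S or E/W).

59.761°W

δ = d/R = 1948/6375 = 0.305569 rad
φ₂ = arcsin(sin φ₁ cos δ + cos φ₁ sin δ cos θ)
   = arcsin(-0.41224·0.95368 + 0.91107·0.30084·0.89879) = -8.44171°
λ₂ = λ₁ + atan2(sin θ sin δ cos φ₁, cos δ − sin φ₁ sin φ₂) = -59.76110°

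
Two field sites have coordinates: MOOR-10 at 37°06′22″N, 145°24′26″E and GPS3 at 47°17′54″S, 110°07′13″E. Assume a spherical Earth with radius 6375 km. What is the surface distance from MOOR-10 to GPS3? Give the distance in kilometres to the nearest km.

10026 km

MOOR-10: φ = +37.10611°, λ = +145.40722°
GPS3: φ = -47.29833°, λ = +110.12028°
Δφ = -84.4044°,  Δλ = -35.2869°
a = sin²(Δφ/2) + cos φ₁ cos φ₂ sin²(Δλ/2) = 0.500934
c = 2·arcsin(√a) = 1.572664 rad = 90.1070°
d = R·c = 6375 × 1.572664 = 10025.7 km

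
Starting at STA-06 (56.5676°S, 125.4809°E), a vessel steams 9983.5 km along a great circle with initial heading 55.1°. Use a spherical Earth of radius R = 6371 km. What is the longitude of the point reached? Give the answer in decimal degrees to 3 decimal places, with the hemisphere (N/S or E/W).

δ = d/R = 9983.5/6371 = 1.567022 rad
φ₂ = arcsin(sin φ₁ cos δ + cos φ₁ sin δ cos θ)
   = arcsin(-0.83454·0.00377 + 0.55095·0.99999·0.57215) = 18.18424°
λ₂ = λ₁ + atan2(sin θ sin δ cos φ₁, cos δ − sin φ₁ sin φ₂) = -174.83460°

174.835°W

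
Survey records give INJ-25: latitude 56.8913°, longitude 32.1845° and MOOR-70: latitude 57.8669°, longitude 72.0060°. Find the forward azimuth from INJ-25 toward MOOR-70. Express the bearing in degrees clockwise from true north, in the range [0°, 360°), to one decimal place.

70.5°

Δλ = 39.8215°
y = sin Δλ · cos φ₂ = 0.340620
x = cos φ₁ sin φ₂ − sin φ₁ cos φ₂ cos Δλ = 0.120370
θ = atan2(y, x) = 70.5374° → 70.5374° (mod 360°)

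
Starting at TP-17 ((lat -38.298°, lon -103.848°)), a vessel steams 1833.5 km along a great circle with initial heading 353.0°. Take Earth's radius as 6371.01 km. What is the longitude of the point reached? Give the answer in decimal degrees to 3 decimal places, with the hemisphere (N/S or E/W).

105.985°W

δ = d/R = 1833.5/6371.01 = 0.287788 rad
φ₂ = arcsin(sin φ₁ cos δ + cos φ₁ sin δ cos θ)
   = arcsin(-0.61975·0.95887 + 0.78480·0.28383·0.99255) = -21.91147°
λ₂ = λ₁ + atan2(sin θ sin δ cos φ₁, cos δ − sin φ₁ sin φ₂) = -105.98469°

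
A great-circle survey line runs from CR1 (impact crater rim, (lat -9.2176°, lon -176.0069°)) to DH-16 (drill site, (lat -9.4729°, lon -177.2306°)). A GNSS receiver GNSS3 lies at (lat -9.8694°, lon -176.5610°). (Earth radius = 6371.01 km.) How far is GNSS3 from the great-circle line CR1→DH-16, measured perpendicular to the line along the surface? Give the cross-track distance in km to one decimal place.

58.3 km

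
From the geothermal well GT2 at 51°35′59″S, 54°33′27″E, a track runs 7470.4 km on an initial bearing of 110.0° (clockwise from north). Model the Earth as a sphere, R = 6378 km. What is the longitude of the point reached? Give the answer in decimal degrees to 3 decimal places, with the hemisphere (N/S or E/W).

GT2: φ = -51.59972°, λ = +54.55750°
δ = d/R = 7470.4/6378 = 1.171276 rad
φ₂ = arcsin(sin φ₁ cos δ + cos φ₁ sin δ cos θ)
   = arcsin(-0.78369·0.38898 + 0.62115·0.92125·-0.34202) = -30.03657°
λ₂ = λ₁ + atan2(sin θ sin δ cos φ₁, cos δ − sin φ₁ sin φ₂) = 144.90934°

144.909°E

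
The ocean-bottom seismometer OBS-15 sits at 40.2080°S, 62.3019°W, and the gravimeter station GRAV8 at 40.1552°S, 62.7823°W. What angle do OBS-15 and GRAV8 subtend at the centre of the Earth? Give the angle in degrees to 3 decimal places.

Δφ = 0.0528°,  Δλ = -0.4804°
a = sin²(Δφ/2) + cos φ₁ cos φ₂ sin²(Δλ/2) = 0.000010
c = 2·arcsin(√a) = 0.006472 rad = 0.3708°

0.371°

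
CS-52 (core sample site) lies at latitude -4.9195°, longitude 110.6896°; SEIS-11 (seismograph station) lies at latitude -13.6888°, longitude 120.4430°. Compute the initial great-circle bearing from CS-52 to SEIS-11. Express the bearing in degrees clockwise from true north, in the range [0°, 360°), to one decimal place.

133.0°

Δλ = 9.7534°
y = sin Δλ · cos φ₂ = 0.164596
x = cos φ₁ sin φ₂ − sin φ₁ cos φ₂ cos Δλ = -0.153661
θ = atan2(y, x) = 133.0321° → 133.0321° (mod 360°)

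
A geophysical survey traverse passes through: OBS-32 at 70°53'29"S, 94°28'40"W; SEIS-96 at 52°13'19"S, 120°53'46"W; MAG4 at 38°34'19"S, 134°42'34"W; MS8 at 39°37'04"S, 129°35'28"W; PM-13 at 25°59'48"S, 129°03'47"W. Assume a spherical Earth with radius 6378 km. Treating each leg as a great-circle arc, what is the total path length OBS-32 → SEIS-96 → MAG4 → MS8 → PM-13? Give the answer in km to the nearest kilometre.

OBS-32: φ = -70.89139°, λ = -94.47778°
SEIS-96: φ = -52.22194°, λ = -120.89611°
MAG4: φ = -38.57194°, λ = -134.70944°
MS8: φ = -39.61778°, λ = -129.59111°
PM-13: φ = -25.99667°, λ = -129.06306°
OBS-32→SEIS-96: c = 0.385958 rad, d = 2461.64 km
SEIS-96→MAG4: c = 0.291188 rad, d = 1857.19 km
MAG4→MS8: c = 0.071682 rad, d = 457.19 km
MS8→PM-13: c = 0.237858 rad, d = 1517.06 km
Total = 2461.64 + 1857.19 + 457.19 + 1517.06 = 6293.08 km

6293 km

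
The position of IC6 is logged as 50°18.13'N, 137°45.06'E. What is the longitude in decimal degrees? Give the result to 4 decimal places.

137.7510°E

137° + 45.06′/60 = 137 + 0.75100 = 137.7510°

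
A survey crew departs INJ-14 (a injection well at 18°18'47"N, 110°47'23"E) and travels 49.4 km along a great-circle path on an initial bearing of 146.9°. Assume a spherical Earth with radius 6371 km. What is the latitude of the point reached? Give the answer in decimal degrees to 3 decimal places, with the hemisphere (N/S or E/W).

INJ-14: φ = +18.31306°, λ = +110.78972°
δ = d/R = 49.4/6371 = 0.007754 rad
φ₂ = arcsin(sin φ₁ cos δ + cos φ₁ sin δ cos θ)
   = arcsin(0.31421·0.99997 + 0.94935·0.00775·-0.83772) = 17.94072°
λ₂ = λ₁ + atan2(sin θ sin δ cos φ₁, cos δ − sin φ₁ sin φ₂) = 111.04473°

17.941°N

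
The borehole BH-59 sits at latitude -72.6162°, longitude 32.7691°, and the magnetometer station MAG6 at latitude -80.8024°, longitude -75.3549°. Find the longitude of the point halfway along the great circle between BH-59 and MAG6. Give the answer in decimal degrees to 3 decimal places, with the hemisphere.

1.388°E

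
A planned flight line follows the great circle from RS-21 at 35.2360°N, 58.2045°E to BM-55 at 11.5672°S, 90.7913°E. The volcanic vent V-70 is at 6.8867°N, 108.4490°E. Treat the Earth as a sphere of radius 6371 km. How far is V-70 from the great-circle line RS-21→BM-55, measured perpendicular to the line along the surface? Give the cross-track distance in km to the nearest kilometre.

2749 km

δ₁₃ = central angle RS-21→V-70 = 0.942517 rad  (haversine)
θ₁₃ = bearing RS-21→V-70 = 109.372°,  θ₁₂ = bearing RS-21→BM-55 = 140.498°
dₓₜ = R·arcsin(sin δ₁₃ · sin(θ₁₃ − θ₁₂)) = 6371·arcsin(0.80904·sin(-31.125°)) = -2748.868 km
|dₓₜ| = 2748.868 km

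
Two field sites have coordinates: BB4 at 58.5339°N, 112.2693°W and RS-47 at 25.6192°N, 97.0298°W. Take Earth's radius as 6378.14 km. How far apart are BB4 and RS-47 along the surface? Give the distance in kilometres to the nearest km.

Δφ = -32.9147°,  Δλ = 15.2395°
a = sin²(Δφ/2) + cos φ₁ cos φ₂ sin²(Δλ/2) = 0.088535
c = 2·arcsin(√a) = 0.604248 rad = 34.6209°
d = R·c = 6378.14 × 0.604248 = 3854.0 km

3854 km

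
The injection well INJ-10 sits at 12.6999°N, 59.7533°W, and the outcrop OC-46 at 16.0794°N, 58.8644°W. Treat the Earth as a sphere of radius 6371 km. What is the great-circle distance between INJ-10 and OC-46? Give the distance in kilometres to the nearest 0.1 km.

Δφ = 3.3795°,  Δλ = 0.8889°
a = sin²(Δφ/2) + cos φ₁ cos φ₂ sin²(Δλ/2) = 0.000926
c = 2·arcsin(√a) = 0.060867 rad = 3.4874°
d = R·c = 6371 × 0.060867 = 387.8 km

387.8 km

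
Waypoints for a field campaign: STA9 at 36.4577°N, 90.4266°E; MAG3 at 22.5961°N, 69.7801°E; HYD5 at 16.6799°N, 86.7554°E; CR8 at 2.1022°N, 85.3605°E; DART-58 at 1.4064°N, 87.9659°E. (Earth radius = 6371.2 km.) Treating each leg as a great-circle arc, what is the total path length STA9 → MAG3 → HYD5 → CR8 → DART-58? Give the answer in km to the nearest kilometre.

6335 km

STA9→MAG3: c = 0.394508 rad, d = 2513.49 km
MAG3→HYD5: c = 0.297264 rad, d = 1893.93 km
HYD5→CR8: c = 0.255554 rad, d = 1628.18 km
CR8→DART-58: c = 0.047046 rad, d = 299.74 km
Total = 2513.49 + 1893.93 + 1628.18 + 299.74 = 6335.34 km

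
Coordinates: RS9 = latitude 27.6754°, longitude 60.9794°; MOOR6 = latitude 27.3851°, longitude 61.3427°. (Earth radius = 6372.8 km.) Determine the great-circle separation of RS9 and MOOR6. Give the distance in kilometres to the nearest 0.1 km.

48.2 km

Δφ = -0.2903°,  Δλ = 0.3633°
a = sin²(Δφ/2) + cos φ₁ cos φ₂ sin²(Δλ/2) = 0.000014
c = 2·arcsin(√a) = 0.007569 rad = 0.4337°
d = R·c = 6372.8 × 0.007569 = 48.2 km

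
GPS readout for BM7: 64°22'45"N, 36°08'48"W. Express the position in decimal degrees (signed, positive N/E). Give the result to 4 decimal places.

lat: 64.3792° N → +64.3792°
lon: 36.1467° W → -36.1467°

+64.3792°, -36.1467°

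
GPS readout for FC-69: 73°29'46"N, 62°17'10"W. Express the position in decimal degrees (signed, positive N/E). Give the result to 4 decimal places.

lat: 73.4961° N → +73.4961°
lon: 62.2861° W → -62.2861°

+73.4961°, -62.2861°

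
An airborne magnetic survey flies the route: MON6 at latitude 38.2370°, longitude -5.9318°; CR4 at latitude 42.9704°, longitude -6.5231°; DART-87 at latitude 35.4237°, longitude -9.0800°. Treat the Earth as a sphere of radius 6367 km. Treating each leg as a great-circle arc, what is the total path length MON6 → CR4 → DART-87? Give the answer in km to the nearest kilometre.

1395 km

MON6→CR4: c = 0.082983 rad, d = 528.36 km
CR4→DART-87: c = 0.136160 rad, d = 866.93 km
Total = 528.36 + 866.93 = 1395.29 km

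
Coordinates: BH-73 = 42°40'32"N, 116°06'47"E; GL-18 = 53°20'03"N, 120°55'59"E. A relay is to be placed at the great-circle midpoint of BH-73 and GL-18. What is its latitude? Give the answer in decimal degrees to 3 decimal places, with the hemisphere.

BH-73: φ = +42.67556°, λ = +116.11306°
GL-18: φ = +53.33417°, λ = +120.93306°
Bx = cos φ₂ cos Δλ = 0.595035,  By = cos φ₂ sin Δλ = 0.050176
φₘ = atan2(sin φ₁ + sin φ₂, √((cos φ₁ + Bx)² + By²)) = 48.02980°
λₘ = λ₁ + atan2(By, cos φ₁ + Bx) = 118.27319°

48.030°N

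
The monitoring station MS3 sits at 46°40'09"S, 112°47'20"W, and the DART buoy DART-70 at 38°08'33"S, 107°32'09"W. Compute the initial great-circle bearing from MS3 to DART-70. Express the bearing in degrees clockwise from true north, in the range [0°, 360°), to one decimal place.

26.3°

MS3: φ = -46.66917°, λ = -112.78889°
DART-70: φ = -38.14250°, λ = -107.53583°
Δλ = 5.2531°
y = sin Δλ · cos φ₂ = 0.072006
x = cos φ₁ sin φ₂ − sin φ₁ cos φ₂ cos Δλ = 0.145867
θ = atan2(y, x) = 26.2728° → 26.2728° (mod 360°)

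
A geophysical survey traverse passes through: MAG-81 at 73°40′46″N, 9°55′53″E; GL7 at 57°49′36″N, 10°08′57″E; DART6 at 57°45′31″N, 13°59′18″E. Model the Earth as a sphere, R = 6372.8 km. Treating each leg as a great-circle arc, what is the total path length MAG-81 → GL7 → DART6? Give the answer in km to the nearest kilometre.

1991 km

MAG-81: φ = +73.67944°, λ = +9.93139°
GL7: φ = +57.82667°, λ = +10.14917°
DART6: φ = +57.75861°, λ = +13.98833°
MAG-81→GL7: c = 0.276687 rad, d = 1763.27 km
GL7→DART6: c = 0.035728 rad, d = 227.69 km
Total = 1763.27 + 227.69 = 1990.96 km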